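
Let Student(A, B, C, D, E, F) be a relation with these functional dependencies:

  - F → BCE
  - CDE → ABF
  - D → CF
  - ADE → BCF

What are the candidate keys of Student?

{D}

Attribute D never appears on the right-hand side of any dependency, so D must belong to every candidate key.
{D}⁺ = {A, B, C, D, E, F}, which is all of the schema, so {D} is the only candidate key.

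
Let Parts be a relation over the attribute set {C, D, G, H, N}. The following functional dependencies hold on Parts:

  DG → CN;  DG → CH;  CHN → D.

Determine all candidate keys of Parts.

Attribute G never appears on the right-hand side of any dependency, so G must belong to every candidate key.
{G}⁺ = {G}, which is not all of the schema, so we must add further attributes.
{D, G}⁺: DG→CN adds C, N; DG→CH adds H → {C, D, G, H, N}.
{C, G, H, N}⁺: CHN→D adds D → {C, D, G, H, N}.
Any other superkey contains one of these as a subset, so there are no further candidate keys.

DG, CGHN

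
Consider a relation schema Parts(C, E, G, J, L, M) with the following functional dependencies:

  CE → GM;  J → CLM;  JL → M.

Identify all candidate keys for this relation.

{E, J}⁺: J→CLM adds C, L, M; CE→GM adds G → {C, E, G, J, L, M}. Minimal: {J}⁺ = {C, J, L, M}; {E}⁺ = {E} — none reach the full schema.
No other minimal superkey exists.

(E, J)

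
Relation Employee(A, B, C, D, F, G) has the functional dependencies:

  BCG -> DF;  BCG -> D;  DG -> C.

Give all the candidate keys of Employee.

{A, B, C, G}⁺: BCG→DF adds D, F → {A, B, C, D, F, G}. Minimal: {B, C, G}⁺ = {B, C, D, F, G}; {A, C, G}⁺ = {A, C, G}; {A, B, G}⁺ = {A, B, G}; … — none reach the full schema.
{A, B, D, G}⁺: DG→C adds C; BCG→DF adds F → {A, B, C, D, F, G}. Minimal: {B, D, G}⁺ = {B, C, D, F, G}; {A, D, G}⁺ = {A, C, D, G}; {A, B, G}⁺ = {A, B, G}; … — none reach the full schema.

ABCG, ABDG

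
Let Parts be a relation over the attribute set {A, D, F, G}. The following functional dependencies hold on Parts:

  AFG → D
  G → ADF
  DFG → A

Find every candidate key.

Attribute G never appears on the right-hand side of any dependency, so G must belong to every candidate key.
{G}⁺ = {A, D, F, G}, which is all of the schema, so {G} is the only candidate key.

{G}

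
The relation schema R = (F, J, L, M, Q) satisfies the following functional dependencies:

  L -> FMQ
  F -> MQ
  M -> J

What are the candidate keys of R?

L

Attribute L never appears on the right-hand side of any dependency, so L must belong to every candidate key.
{L}⁺ = {F, J, L, M, Q}, which is all of the schema, so {L} is the only candidate key.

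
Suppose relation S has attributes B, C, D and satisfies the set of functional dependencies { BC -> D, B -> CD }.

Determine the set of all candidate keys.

{B}

{B}⁺: B→CD adds C, D → {B, C, D}.
No other minimal superkey exists.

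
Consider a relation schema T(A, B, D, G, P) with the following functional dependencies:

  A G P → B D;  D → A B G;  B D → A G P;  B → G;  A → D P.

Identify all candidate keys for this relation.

{A}⁺: A→DP adds D, P; D→ABG adds B, G → {A, B, D, G, P}.
{D}⁺: D→ABG adds A, B, G; BD→AGP adds P → {A, B, D, G, P}.

{A}; {D}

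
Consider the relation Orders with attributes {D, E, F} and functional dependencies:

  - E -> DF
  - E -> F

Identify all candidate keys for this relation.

Attribute E never appears on the right-hand side of any dependency, so E must belong to every candidate key.
{E}⁺ = {D, E, F}, which is all of the schema, so {E} is the only candidate key.

(E)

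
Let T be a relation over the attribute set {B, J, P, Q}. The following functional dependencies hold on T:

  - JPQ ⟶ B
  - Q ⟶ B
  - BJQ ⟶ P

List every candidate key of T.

(J, Q)

Attributes J, Q never appear on any right-hand side, so every candidate key must contain {J, Q}.
{J, Q}⁺ = {B, J, P, Q}, which is all of the schema, so {J, Q} is the only candidate key.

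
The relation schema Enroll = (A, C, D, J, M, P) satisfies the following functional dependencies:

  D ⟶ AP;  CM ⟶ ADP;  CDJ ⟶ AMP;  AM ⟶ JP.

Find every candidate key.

{C, M}; {C, D, J}

Attribute C never appears on the right-hand side of any dependency, so C must belong to every candidate key.
{C}⁺ = {C}, which is not all of the schema, so we must add further attributes.
{C, M}⁺: CM→ADP adds A, D, P; AM→JP adds J → {A, C, D, J, M, P}. Minimal: {M}⁺ = {M}; {C}⁺ = {C} — none reach the full schema.
{C, D, J}⁺: D→AP adds A, P; CDJ→AMP adds M → {A, C, D, J, M, P}. Minimal: {D, J}⁺ = {A, D, J, P}; {C, J}⁺ = {C, J}; {C, D}⁺ = {A, C, D, P} — none reach the full schema.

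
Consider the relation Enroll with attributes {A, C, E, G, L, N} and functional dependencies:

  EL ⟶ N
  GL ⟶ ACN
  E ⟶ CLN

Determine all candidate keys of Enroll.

Attributes E, G never appear on any right-hand side, so every candidate key must contain {E, G}.
{E, G}⁺ = {A, C, E, G, L, N}, which is all of the schema, so {E, G} is the only candidate key.

{E, G}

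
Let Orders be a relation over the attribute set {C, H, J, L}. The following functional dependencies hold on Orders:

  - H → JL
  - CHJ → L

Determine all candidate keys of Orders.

{C, H}

Attributes C, H never appear on any right-hand side, so every candidate key must contain {C, H}.
{C, H}⁺ = {C, H, J, L}, which is all of the schema, so {C, H} is the only candidate key.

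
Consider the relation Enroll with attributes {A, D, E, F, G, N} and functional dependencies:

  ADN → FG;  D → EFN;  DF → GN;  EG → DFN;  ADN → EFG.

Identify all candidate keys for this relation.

{A, D}; {A, E, G}

Attribute A never appears on the right-hand side of any dependency, so A must belong to every candidate key.
{A}⁺ = {A}, which is not all of the schema, so we must add further attributes.
{A, D}⁺: D→EFN adds E, F, N; DF→GN adds G → {A, D, E, F, G, N}.
{A, E, G}⁺: EG→DFN adds D, F, N → {A, D, E, F, G, N}.
Any other superkey contains one of these as a subset, so there are no further candidate keys.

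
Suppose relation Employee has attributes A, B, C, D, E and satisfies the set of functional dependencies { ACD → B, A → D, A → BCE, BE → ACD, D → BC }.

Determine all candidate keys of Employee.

{A}⁺: A→D adds D; A→BCE adds B, C, E → {A, B, C, D, E}.
{B, E}⁺: BE→ACD adds A, C, D → {A, B, C, D, E}. Minimal: {E}⁺ = {E}; {B}⁺ = {B} — none reach the full schema.
{D, E}⁺: D→BC adds B, C; BE→ACD adds A → {A, B, C, D, E}. Minimal: {E}⁺ = {E}; {D}⁺ = {B, C, D} — none reach the full schema.

A, BE, DE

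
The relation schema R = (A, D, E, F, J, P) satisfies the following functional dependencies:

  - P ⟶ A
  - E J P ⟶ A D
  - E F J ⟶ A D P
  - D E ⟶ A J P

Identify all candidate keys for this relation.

{D, E, F}⁺: DE→AJP adds A, J, P → {A, D, E, F, J, P}.
{E, F, J}⁺: EFJ→ADP adds A, D, P → {A, D, E, F, J, P}.
Any other superkey contains one of these as a subset, so there are no further candidate keys.

(D, E, F), (E, F, J)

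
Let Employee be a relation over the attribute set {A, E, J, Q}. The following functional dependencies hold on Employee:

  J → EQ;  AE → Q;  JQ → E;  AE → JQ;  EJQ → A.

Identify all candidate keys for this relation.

J, AE

{J}⁺: J→EQ adds E, Q; EJQ→A adds A → {A, E, J, Q}.
{A, E}⁺: AE→Q adds Q; AE→JQ adds J → {A, E, J, Q}.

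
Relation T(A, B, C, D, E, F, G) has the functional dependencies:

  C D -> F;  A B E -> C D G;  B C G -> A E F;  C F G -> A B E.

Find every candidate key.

{A, B, E}; {B, C, G}; {C, D, G}; {C, F, G}

{A, B, E}⁺: ABE→CDG adds C, D, G; BCG→AEF adds F → {A, B, C, D, E, F, G}. Minimal: {B, E}⁺ = {B, E}; {A, E}⁺ = {A, E}; {A, B}⁺ = {A, B} — none reach the full schema.
{B, C, G}⁺: BCG→AEF adds A, E, F; ABE→CDG adds D → {A, B, C, D, E, F, G}. Minimal: {C, G}⁺ = {C, G}; {B, G}⁺ = {B, G}; {B, C}⁺ = {B, C} — none reach the full schema.
{C, D, G}⁺: CD→F adds F; CFG→ABE adds A, B, E → {A, B, C, D, E, F, G}. Minimal: {D, G}⁺ = {D, G}; {C, G}⁺ = {C, G}; {C, D}⁺ = {C, D, F} — none reach the full schema.
{C, F, G}⁺: CFG→ABE adds A, B, E; ABE→CDG adds D → {A, B, C, D, E, F, G}. Minimal: {F, G}⁺ = {F, G}; {C, G}⁺ = {C, G}; {C, F}⁺ = {C, F} — none reach the full schema.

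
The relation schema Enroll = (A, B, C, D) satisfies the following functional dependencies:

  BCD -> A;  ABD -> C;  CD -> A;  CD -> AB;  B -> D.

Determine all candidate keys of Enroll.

(A, B), (B, C), (C, D)

{A, B}⁺: B→D adds D; ABD→C adds C → {A, B, C, D}. Minimal: {B}⁺ = {B, D}; {A}⁺ = {A} — none reach the full schema.
{B, C}⁺: B→D adds D; BCD→A adds A → {A, B, C, D}. Minimal: {C}⁺ = {C}; {B}⁺ = {B, D} — none reach the full schema.
{C, D}⁺: CD→A adds A; CD→AB adds B → {A, B, C, D}. Minimal: {D}⁺ = {D}; {C}⁺ = {C} — none reach the full schema.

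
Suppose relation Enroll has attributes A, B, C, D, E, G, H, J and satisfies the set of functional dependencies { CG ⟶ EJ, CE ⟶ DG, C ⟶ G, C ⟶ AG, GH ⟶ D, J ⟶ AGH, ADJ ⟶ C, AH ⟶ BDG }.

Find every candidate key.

{C}⁺: C→G adds G; C→AG adds A; CG→EJ adds E, J; CE→DG adds D; J→AGH adds H; AH→BDG adds B → {A, B, C, D, E, G, H, J}.
{J}⁺: J→AGH adds A, G, H; AH→BDG adds B, D; ADJ→C adds C; CG→EJ adds E → {A, B, C, D, E, G, H, J}.

{C}, {J}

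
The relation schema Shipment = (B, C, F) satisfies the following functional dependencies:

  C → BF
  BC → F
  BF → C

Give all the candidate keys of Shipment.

(C), (B, F)

{C}⁺: C→BF adds B, F → {B, C, F}.
{B, F}⁺: BF→C adds C → {B, C, F}. Minimal: {F}⁺ = {F}; {B}⁺ = {B} — none reach the full schema.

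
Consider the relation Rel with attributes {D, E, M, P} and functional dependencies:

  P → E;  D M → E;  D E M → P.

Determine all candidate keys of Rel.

DM

Attributes D, M never appear on any right-hand side, so every candidate key must contain {D, M}.
{D, M}⁺ = {D, E, M, P}, which is all of the schema, so {D, M} is the only candidate key.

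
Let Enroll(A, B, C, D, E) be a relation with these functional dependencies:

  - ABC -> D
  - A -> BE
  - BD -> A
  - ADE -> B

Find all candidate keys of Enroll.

{A, C}; {B, C, D}

Attribute C never appears on the right-hand side of any dependency, so C must belong to every candidate key.
{C}⁺ = {C}, which is not all of the schema, so we must add further attributes.
{A, C}⁺: A→BE adds B, E; ABC→D adds D → {A, B, C, D, E}. Minimal: {C}⁺ = {C}; {A}⁺ = {A, B, E} — none reach the full schema.
{B, C, D}⁺: BD→A adds A; A→BE adds E → {A, B, C, D, E}. Minimal: {C, D}⁺ = {C, D}; {B, D}⁺ = {A, B, D, E}; {B, C}⁺ = {B, C} — none reach the full schema.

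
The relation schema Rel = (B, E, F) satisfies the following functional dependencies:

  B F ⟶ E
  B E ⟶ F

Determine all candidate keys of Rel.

Attribute B never appears on the right-hand side of any dependency, so B must belong to every candidate key.
{B}⁺ = {B}, which is not all of the schema, so we must add further attributes.
{B, E}⁺: BE→F adds F → {B, E, F}. Minimal: {E}⁺ = {E}; {B}⁺ = {B} — none reach the full schema.
{B, F}⁺: BF→E adds E → {B, E, F}. Minimal: {F}⁺ = {F}; {B}⁺ = {B} — none reach the full schema.
Any other superkey contains one of these as a subset, so there are no further candidate keys.

{B, E}, {B, F}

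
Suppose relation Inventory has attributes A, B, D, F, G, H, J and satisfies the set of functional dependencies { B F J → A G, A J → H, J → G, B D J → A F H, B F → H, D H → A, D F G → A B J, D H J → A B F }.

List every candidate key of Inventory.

{A, D, J}⁺: AJ→H adds H; J→G adds G; DHJ→ABF adds B, F → {A, B, D, F, G, H, J}.
{B, D, J}⁺: J→G adds G; BDJ→AFH adds A, F, H → {A, B, D, F, G, H, J}.
{D, F, G}⁺: DFG→ABJ adds A, B, J; AJ→H adds H → {A, B, D, F, G, H, J}.
{D, F, J}⁺: J→G adds G; DFG→ABJ adds A, B; AJ→H adds H → {A, B, D, F, G, H, J}.
{D, H, J}⁺: J→G adds G; DH→A adds A; DHJ→ABF adds B, F → {A, B, D, F, G, H, J}.
Any other superkey contains one of these as a subset, so there are no further candidate keys.

{A, D, J}, {B, D, J}, {D, F, G}, {D, F, J}, {D, H, J}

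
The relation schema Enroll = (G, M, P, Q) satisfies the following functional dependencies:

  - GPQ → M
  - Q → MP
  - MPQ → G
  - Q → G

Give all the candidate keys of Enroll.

Q

Attribute Q never appears on the right-hand side of any dependency, so Q must belong to every candidate key.
{Q}⁺ = {G, M, P, Q}, which is all of the schema, so {Q} is the only candidate key.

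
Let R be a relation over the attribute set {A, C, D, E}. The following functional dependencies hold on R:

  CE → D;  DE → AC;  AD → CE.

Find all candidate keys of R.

{A, D}, {C, E}, {D, E}

{A, D}⁺: AD→CE adds C, E → {A, C, D, E}.
{C, E}⁺: CE→D adds D; DE→AC adds A → {A, C, D, E}.
{D, E}⁺: DE→AC adds A, C → {A, C, D, E}.
Any other superkey contains one of these as a subset, so there are no further candidate keys.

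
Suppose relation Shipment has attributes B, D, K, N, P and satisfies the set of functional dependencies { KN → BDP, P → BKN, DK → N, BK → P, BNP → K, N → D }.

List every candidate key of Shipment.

{P}, {B, K}, {D, K}, {K, N}

{P}⁺: P→BKN adds B, K, N; N→D adds D → {B, D, K, N, P}.
{B, K}⁺: BK→P adds P; P→BKN adds N; N→D adds D → {B, D, K, N, P}. Minimal: {K}⁺ = {K}; {B}⁺ = {B} — none reach the full schema.
{D, K}⁺: DK→N adds N; KN→BDP adds B, P → {B, D, K, N, P}. Minimal: {K}⁺ = {K}; {D}⁺ = {D} — none reach the full schema.
{K, N}⁺: KN→BDP adds B, D, P → {B, D, K, N, P}. Minimal: {N}⁺ = {D, N}; {K}⁺ = {K} — none reach the full schema.
Any other superkey contains one of these as a subset, so there are no further candidate keys.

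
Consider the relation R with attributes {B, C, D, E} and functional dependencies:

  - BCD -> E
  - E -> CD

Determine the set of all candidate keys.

Attribute B never appears on the right-hand side of any dependency, so B must belong to every candidate key.
{B}⁺ = {B}, which is not all of the schema, so we must add further attributes.
{B, E}⁺: E→CD adds C, D → {B, C, D, E}.
{B, C, D}⁺: BCD→E adds E → {B, C, D, E}.

{B, E}, {B, C, D}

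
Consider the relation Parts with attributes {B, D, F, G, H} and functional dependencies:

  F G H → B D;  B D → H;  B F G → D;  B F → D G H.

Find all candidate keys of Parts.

Attribute F never appears on the right-hand side of any dependency, so F must belong to every candidate key.
{F}⁺ = {F}, which is not all of the schema, so we must add further attributes.
{B, F}⁺: BF→DGH adds D, G, H → {B, D, F, G, H}.
{F, G, H}⁺: FGH→BD adds B, D → {B, D, F, G, H}.
Any other superkey contains one of these as a subset, so there are no further candidate keys.

{B, F}; {F, G, H}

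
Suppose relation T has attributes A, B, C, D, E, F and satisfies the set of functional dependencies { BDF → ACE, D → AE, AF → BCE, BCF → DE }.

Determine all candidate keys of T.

{A, F}; {D, F}; {B, C, F}

Attribute F never appears on the right-hand side of any dependency, so F must belong to every candidate key.
{F}⁺ = {F}, which is not all of the schema, so we must add further attributes.
{A, F}⁺: AF→BCE adds B, C, E; BCF→DE adds D → {A, B, C, D, E, F}. Minimal: {F}⁺ = {F}; {A}⁺ = {A} — none reach the full schema.
{D, F}⁺: D→AE adds A, E; AF→BCE adds B, C → {A, B, C, D, E, F}. Minimal: {F}⁺ = {F}; {D}⁺ = {A, D, E} — none reach the full schema.
{B, C, F}⁺: BCF→DE adds D, E; BDF→ACE adds A → {A, B, C, D, E, F}. Minimal: {C, F}⁺ = {C, F}; {B, F}⁺ = {B, F}; {B, C}⁺ = {B, C} — none reach the full schema.
Any other superkey contains one of these as a subset, so there are no further candidate keys.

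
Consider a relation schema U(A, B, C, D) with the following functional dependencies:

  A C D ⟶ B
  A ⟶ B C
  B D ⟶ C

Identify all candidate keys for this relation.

{A, D}

Attributes A, D never appear on any right-hand side, so every candidate key must contain {A, D}.
{A, D}⁺ = {A, B, C, D}, which is all of the schema, so {A, D} is the only candidate key.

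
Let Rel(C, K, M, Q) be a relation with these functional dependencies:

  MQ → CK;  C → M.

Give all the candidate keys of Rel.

Attribute Q never appears on the right-hand side of any dependency, so Q must belong to every candidate key.
{Q}⁺ = {Q}, which is not all of the schema, so we must add further attributes.
{C, Q}⁺: C→M adds M; MQ→CK adds K → {C, K, M, Q}. Minimal: {Q}⁺ = {Q}; {C}⁺ = {C, M} — none reach the full schema.
{M, Q}⁺: MQ→CK adds C, K → {C, K, M, Q}. Minimal: {Q}⁺ = {Q}; {M}⁺ = {M} — none reach the full schema.

CQ; MQ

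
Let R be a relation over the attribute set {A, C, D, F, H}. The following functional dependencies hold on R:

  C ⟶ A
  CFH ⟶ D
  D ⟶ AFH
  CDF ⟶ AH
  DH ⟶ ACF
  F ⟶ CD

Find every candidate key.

(D), (F)

{D}⁺: D→AFH adds A, F, H; DH→ACF adds C → {A, C, D, F, H}.
{F}⁺: F→CD adds C, D; C→A adds A; D→AFH adds H → {A, C, D, F, H}.
Any other superkey contains one of these as a subset, so there are no further candidate keys.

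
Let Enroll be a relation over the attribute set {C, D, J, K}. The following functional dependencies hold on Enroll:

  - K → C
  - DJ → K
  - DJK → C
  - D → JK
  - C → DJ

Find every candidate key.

{C}⁺: C→DJ adds D, J; DJ→K adds K → {C, D, J, K}.
{D}⁺: D→JK adds J, K; K→C adds C → {C, D, J, K}.
{K}⁺: K→C adds C; C→DJ adds D, J → {C, D, J, K}.
Any other superkey contains one of these as a subset, so there are no further candidate keys.

{C}, {D}, {K}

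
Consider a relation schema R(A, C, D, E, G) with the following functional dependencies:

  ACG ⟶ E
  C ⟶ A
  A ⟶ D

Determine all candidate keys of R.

(C, G)

Attributes C, G never appear on any right-hand side, so every candidate key must contain {C, G}.
{C, G}⁺ = {A, C, D, E, G}, which is all of the schema, so {C, G} is the only candidate key.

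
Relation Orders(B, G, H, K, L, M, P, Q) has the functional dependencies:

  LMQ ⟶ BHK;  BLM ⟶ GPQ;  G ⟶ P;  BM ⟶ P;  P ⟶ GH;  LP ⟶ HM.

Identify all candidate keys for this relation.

Attribute L never appears on the right-hand side of any dependency, so L must belong to every candidate key.
{L}⁺ = {L}, which is not all of the schema, so we must add further attributes.
{B, G, L}⁺: G→P adds P; P→GH adds H; LP→HM adds M; BLM→GPQ adds Q; LMQ→BHK adds K → {B, G, H, K, L, M, P, Q}.
{B, L, M}⁺: BLM→GPQ adds G, P, Q; P→GH adds H; LMQ→BHK adds K → {B, G, H, K, L, M, P, Q}.
{B, L, P}⁺: P→GH adds G, H; LP→HM adds M; BLM→GPQ adds Q; LMQ→BHK adds K → {B, G, H, K, L, M, P, Q}.
{G, L, Q}⁺: G→P adds P; P→GH adds H; LP→HM adds M; LMQ→BHK adds B, K → {B, G, H, K, L, M, P, Q}.
{L, M, Q}⁺: LMQ→BHK adds B, H, K; BLM→GPQ adds G, P → {B, G, H, K, L, M, P, Q}.
{L, P, Q}⁺: P→GH adds G, H; LP→HM adds M; LMQ→BHK adds B, K → {B, G, H, K, L, M, P, Q}.
Any other superkey contains one of these as a subset, so there are no further candidate keys.

(B, G, L), (B, L, M), (B, L, P), (G, L, Q), (L, M, Q), (L, P, Q)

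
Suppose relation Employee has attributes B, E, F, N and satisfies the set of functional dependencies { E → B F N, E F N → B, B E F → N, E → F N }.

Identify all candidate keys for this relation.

E

Attribute E never appears on the right-hand side of any dependency, so E must belong to every candidate key.
{E}⁺ = {B, E, F, N}, which is all of the schema, so {E} is the only candidate key.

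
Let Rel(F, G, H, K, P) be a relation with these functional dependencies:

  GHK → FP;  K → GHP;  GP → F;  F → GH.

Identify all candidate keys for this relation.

Attribute K never appears on the right-hand side of any dependency, so K must belong to every candidate key.
{K}⁺ = {F, G, H, K, P}, which is all of the schema, so {K} is the only candidate key.

{K}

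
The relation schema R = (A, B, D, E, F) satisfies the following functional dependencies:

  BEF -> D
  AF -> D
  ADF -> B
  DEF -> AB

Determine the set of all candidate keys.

Attributes E, F never appear on any right-hand side, so every candidate key must contain {E, F}.
{E, F}⁺ = {E, F}, which is not all of the schema, so we must add further attributes.
{A, E, F}⁺: AF→D adds D; ADF→B adds B → {A, B, D, E, F}. Minimal: {E, F}⁺ = {E, F}; {A, F}⁺ = {A, B, D, F}; {A, E}⁺ = {A, E} — none reach the full schema.
{B, E, F}⁺: BEF→D adds D; DEF→AB adds A → {A, B, D, E, F}. Minimal: {E, F}⁺ = {E, F}; {B, F}⁺ = {B, F}; {B, E}⁺ = {B, E} — none reach the full schema.
{D, E, F}⁺: DEF→AB adds A, B → {A, B, D, E, F}. Minimal: {E, F}⁺ = {E, F}; {D, F}⁺ = {D, F}; {D, E}⁺ = {D, E} — none reach the full schema.

AEF, BEF, DEF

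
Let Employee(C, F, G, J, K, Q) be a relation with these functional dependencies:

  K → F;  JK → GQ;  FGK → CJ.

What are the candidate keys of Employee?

Attribute K never appears on the right-hand side of any dependency, so K must belong to every candidate key.
{K}⁺ = {F, K}, which is not all of the schema, so we must add further attributes.
{G, K}⁺: K→F adds F; FGK→CJ adds C, J; JK→GQ adds Q → {C, F, G, J, K, Q}. Minimal: {K}⁺ = {F, K}; {G}⁺ = {G} — none reach the full schema.
{J, K}⁺: K→F adds F; JK→GQ adds G, Q; FGK→CJ adds C → {C, F, G, J, K, Q}. Minimal: {K}⁺ = {F, K}; {J}⁺ = {J} — none reach the full schema.

{G, K}, {J, K}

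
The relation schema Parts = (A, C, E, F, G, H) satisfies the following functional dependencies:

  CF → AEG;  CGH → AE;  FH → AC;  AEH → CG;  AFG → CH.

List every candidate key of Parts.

(C, F), (F, H), (A, F, G)

Attribute F never appears on the right-hand side of any dependency, so F must belong to every candidate key.
{F}⁺ = {F}, which is not all of the schema, so we must add further attributes.
{C, F}⁺: CF→AEG adds A, E, G; AFG→CH adds H → {A, C, E, F, G, H}.
{F, H}⁺: FH→AC adds A, C; CF→AEG adds E, G → {A, C, E, F, G, H}.
{A, F, G}⁺: AFG→CH adds C, H; CF→AEG adds E → {A, C, E, F, G, H}.
Any other superkey contains one of these as a subset, so there are no further candidate keys.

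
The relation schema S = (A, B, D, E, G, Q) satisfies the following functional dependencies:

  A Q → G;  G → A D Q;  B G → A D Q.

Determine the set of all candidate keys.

Attributes B, E never appear on any right-hand side, so every candidate key must contain {B, E}.
{B, E}⁺ = {B, E}, which is not all of the schema, so we must add further attributes.
{B, E, G}⁺: G→ADQ adds A, D, Q → {A, B, D, E, G, Q}. Minimal: {E, G}⁺ = {A, D, E, G, Q}; {B, G}⁺ = {A, B, D, G, Q}; {B, E}⁺ = {B, E} — none reach the full schema.
{A, B, E, Q}⁺: AQ→G adds G; G→ADQ adds D → {A, B, D, E, G, Q}. Minimal: {B, E, Q}⁺ = {B, E, Q}; {A, E, Q}⁺ = {A, D, E, G, Q}; {A, B, Q}⁺ = {A, B, D, G, Q}; … — none reach the full schema.
Any other superkey contains one of these as a subset, so there are no further candidate keys.

{B, E, G}, {A, B, E, Q}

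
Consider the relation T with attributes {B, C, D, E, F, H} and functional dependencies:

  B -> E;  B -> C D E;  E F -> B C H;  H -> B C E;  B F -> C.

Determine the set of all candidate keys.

BF, EF, FH

Attribute F never appears on the right-hand side of any dependency, so F must belong to every candidate key.
{F}⁺ = {F}, which is not all of the schema, so we must add further attributes.
{B, F}⁺: B→E adds E; B→CDE adds C, D; EF→BCH adds H → {B, C, D, E, F, H}.
{E, F}⁺: EF→BCH adds B, C, H; B→CDE adds D → {B, C, D, E, F, H}.
{F, H}⁺: H→BCE adds B, C, E; B→CDE adds D → {B, C, D, E, F, H}.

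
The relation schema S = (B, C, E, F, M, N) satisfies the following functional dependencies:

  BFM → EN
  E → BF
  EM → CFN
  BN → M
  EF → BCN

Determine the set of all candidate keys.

{E}⁺: E→BF adds B, F; EF→BCN adds C, N; BN→M adds M → {B, C, E, F, M, N}.
{B, F, M}⁺: BFM→EN adds E, N; EM→CFN adds C → {B, C, E, F, M, N}. Minimal: {F, M}⁺ = {F, M}; {B, M}⁺ = {B, M}; {B, F}⁺ = {B, F} — none reach the full schema.
{B, F, N}⁺: BN→M adds M; BFM→EN adds E; EM→CFN adds C → {B, C, E, F, M, N}. Minimal: {F, N}⁺ = {F, N}; {B, N}⁺ = {B, M, N}; {B, F}⁺ = {B, F} — none reach the full schema.

{E}, {B, F, M}, {B, F, N}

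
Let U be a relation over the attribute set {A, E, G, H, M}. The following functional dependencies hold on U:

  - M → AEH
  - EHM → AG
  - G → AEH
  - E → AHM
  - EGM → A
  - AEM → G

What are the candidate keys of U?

E; G; M

{E}⁺: E→AHM adds A, H, M; AEM→G adds G → {A, E, G, H, M}.
{G}⁺: G→AEH adds A, E, H; E→AHM adds M → {A, E, G, H, M}.
{M}⁺: M→AEH adds A, E, H; EHM→AG adds G → {A, E, G, H, M}.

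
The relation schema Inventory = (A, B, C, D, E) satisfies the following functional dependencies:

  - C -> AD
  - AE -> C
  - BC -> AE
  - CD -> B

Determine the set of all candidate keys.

{C}; {A, E}

{C}⁺: C→AD adds A, D; CD→B adds B; BC→AE adds E → {A, B, C, D, E}.
{A, E}⁺: AE→C adds C; C→AD adds D; CD→B adds B → {A, B, C, D, E}. Minimal: {E}⁺ = {E}; {A}⁺ = {A} — none reach the full schema.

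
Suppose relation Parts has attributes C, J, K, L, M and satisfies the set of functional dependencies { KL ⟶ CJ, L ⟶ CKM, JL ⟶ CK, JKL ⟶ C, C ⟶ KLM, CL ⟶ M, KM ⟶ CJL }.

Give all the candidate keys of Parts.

C; L; KM

{C}⁺: C→KLM adds K, L, M; KM→CJL adds J → {C, J, K, L, M}.
{L}⁺: L→CKM adds C, K, M; KM→CJL adds J → {C, J, K, L, M}.
{K, M}⁺: KM→CJL adds C, J, L → {C, J, K, L, M}. Minimal: {M}⁺ = {M}; {K}⁺ = {K} — none reach the full schema.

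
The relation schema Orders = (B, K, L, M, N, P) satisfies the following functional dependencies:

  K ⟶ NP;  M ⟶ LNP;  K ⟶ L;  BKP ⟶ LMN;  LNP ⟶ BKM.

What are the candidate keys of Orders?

{K}, {M}, {L, N, P}

{K}⁺: K→NP adds N, P; K→L adds L; LNP→BKM adds B, M → {B, K, L, M, N, P}.
{M}⁺: M→LNP adds L, N, P; LNP→BKM adds B, K → {B, K, L, M, N, P}.
{L, N, P}⁺: LNP→BKM adds B, K, M → {B, K, L, M, N, P}. Minimal: {N, P}⁺ = {N, P}; {L, P}⁺ = {L, P}; {L, N}⁺ = {L, N} — none reach the full schema.
Any other superkey contains one of these as a subset, so there are no further candidate keys.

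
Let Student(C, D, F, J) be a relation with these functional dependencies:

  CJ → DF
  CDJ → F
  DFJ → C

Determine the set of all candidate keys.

CJ, DFJ

Attribute J never appears on the right-hand side of any dependency, so J must belong to every candidate key.
{J}⁺ = {J}, which is not all of the schema, so we must add further attributes.
{C, J}⁺: CJ→DF adds D, F → {C, D, F, J}. Minimal: {J}⁺ = {J}; {C}⁺ = {C} — none reach the full schema.
{D, F, J}⁺: DFJ→C adds C → {C, D, F, J}. Minimal: {F, J}⁺ = {F, J}; {D, J}⁺ = {D, J}; {D, F}⁺ = {D, F} — none reach the full schema.
Any other superkey contains one of these as a subset, so there are no further candidate keys.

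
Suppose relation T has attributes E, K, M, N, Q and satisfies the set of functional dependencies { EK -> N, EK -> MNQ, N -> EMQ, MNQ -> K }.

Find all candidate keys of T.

{N}⁺: N→EMQ adds E, M, Q; MNQ→K adds K → {E, K, M, N, Q}.
{E, K}⁺: EK→N adds N; EK→MNQ adds M, Q → {E, K, M, N, Q}. Minimal: {K}⁺ = {K}; {E}⁺ = {E} — none reach the full schema.
Any other superkey contains one of these as a subset, so there are no further candidate keys.

(N); (E, K)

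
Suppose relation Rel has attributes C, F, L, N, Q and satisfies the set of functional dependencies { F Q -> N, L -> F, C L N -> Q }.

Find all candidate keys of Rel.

Attributes C, L never appear on any right-hand side, so every candidate key must contain {C, L}.
{C, L}⁺ = {C, F, L}, which is not all of the schema, so we must add further attributes.
{C, L, N}⁺: L→F adds F; CLN→Q adds Q → {C, F, L, N, Q}. Minimal: {L, N}⁺ = {F, L, N}; {C, N}⁺ = {C, N}; {C, L}⁺ = {C, F, L} — none reach the full schema.
{C, L, Q}⁺: L→F adds F; FQ→N adds N → {C, F, L, N, Q}. Minimal: {L, Q}⁺ = {F, L, N, Q}; {C, Q}⁺ = {C, Q}; {C, L}⁺ = {C, F, L} — none reach the full schema.

{C, L, N}, {C, L, Q}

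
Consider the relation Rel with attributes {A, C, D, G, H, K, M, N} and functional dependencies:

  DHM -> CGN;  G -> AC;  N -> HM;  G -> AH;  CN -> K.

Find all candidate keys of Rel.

DN; DGM; DHM

Attribute D never appears on the right-hand side of any dependency, so D must belong to every candidate key.
{D}⁺ = {D}, which is not all of the schema, so we must add further attributes.
{D, N}⁺: N→HM adds H, M; DHM→CGN adds C, G; G→AC adds A; CN→K adds K → {A, C, D, G, H, K, M, N}.
{D, G, M}⁺: G→AC adds A, C; G→AH adds H; DHM→CGN adds N; CN→K adds K → {A, C, D, G, H, K, M, N}.
{D, H, M}⁺: DHM→CGN adds C, G, N; G→AC adds A; CN→K adds K → {A, C, D, G, H, K, M, N}.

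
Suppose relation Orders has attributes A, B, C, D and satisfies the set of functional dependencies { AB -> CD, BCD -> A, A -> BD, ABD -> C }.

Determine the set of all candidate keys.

{A}⁺: A→BD adds B, D; ABD→C adds C → {A, B, C, D}.
{B, C, D}⁺: BCD→A adds A → {A, B, C, D}.
Any other superkey contains one of these as a subset, so there are no further candidate keys.

(A), (B, C, D)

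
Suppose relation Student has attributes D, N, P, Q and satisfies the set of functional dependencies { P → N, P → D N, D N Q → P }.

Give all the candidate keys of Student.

Attribute Q never appears on the right-hand side of any dependency, so Q must belong to every candidate key.
{Q}⁺ = {Q}, which is not all of the schema, so we must add further attributes.
{P, Q}⁺: P→N adds N; P→DN adds D → {D, N, P, Q}. Minimal: {Q}⁺ = {Q}; {P}⁺ = {D, N, P} — none reach the full schema.
{D, N, Q}⁺: DNQ→P adds P → {D, N, P, Q}. Minimal: {N, Q}⁺ = {N, Q}; {D, Q}⁺ = {D, Q}; {D, N}⁺ = {D, N} — none reach the full schema.

{P, Q}, {D, N, Q}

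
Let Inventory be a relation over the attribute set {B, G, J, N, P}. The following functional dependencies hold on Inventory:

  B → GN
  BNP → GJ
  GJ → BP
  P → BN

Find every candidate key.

(P); (B, J); (G, J)

{P}⁺: P→BN adds B, N; B→GN adds G; BNP→GJ adds J → {B, G, J, N, P}.
{B, J}⁺: B→GN adds G, N; GJ→BP adds P → {B, G, J, N, P}. Minimal: {J}⁺ = {J}; {B}⁺ = {B, G, N} — none reach the full schema.
{G, J}⁺: GJ→BP adds B, P; P→BN adds N → {B, G, J, N, P}. Minimal: {J}⁺ = {J}; {G}⁺ = {G} — none reach the full schema.
Any other superkey contains one of these as a subset, so there are no further candidate keys.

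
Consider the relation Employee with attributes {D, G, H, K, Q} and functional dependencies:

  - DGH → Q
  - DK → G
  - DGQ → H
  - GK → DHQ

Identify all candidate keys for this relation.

(D, K); (G, K)

Attribute K never appears on the right-hand side of any dependency, so K must belong to every candidate key.
{K}⁺ = {K}, which is not all of the schema, so we must add further attributes.
{D, K}⁺: DK→G adds G; GK→DHQ adds H, Q → {D, G, H, K, Q}. Minimal: {K}⁺ = {K}; {D}⁺ = {D} — none reach the full schema.
{G, K}⁺: GK→DHQ adds D, H, Q → {D, G, H, K, Q}. Minimal: {K}⁺ = {K}; {G}⁺ = {G} — none reach the full schema.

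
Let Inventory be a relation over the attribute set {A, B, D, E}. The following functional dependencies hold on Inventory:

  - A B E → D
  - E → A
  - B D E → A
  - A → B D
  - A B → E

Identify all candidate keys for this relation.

(A), (E)

{A}⁺: A→BD adds B, D; AB→E adds E → {A, B, D, E}.
{E}⁺: E→A adds A; A→BD adds B, D → {A, B, D, E}.
Any other superkey contains one of these as a subset, so there are no further candidate keys.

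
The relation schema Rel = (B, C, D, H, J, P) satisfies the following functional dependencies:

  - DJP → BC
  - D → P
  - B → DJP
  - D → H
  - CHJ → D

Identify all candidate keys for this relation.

{B}⁺: B→DJP adds D, J, P; D→H adds H; DJP→BC adds C → {B, C, D, H, J, P}.
{D, J}⁺: D→P adds P; D→H adds H; DJP→BC adds B, C → {B, C, D, H, J, P}. Minimal: {J}⁺ = {J}; {D}⁺ = {D, H, P} — none reach the full schema.
{C, H, J}⁺: CHJ→D adds D; D→P adds P; DJP→BC adds B → {B, C, D, H, J, P}. Minimal: {H, J}⁺ = {H, J}; {C, J}⁺ = {C, J}; {C, H}⁺ = {C, H} — none reach the full schema.

{B}, {D, J}, {C, H, J}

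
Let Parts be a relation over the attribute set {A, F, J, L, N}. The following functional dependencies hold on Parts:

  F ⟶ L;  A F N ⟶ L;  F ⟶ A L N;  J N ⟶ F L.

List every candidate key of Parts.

Attribute J never appears on the right-hand side of any dependency, so J must belong to every candidate key.
{J}⁺ = {J}, which is not all of the schema, so we must add further attributes.
{F, J}⁺: F→L adds L; F→ALN adds A, N → {A, F, J, L, N}. Minimal: {J}⁺ = {J}; {F}⁺ = {A, F, L, N} — none reach the full schema.
{J, N}⁺: JN→FL adds F, L; F→ALN adds A → {A, F, J, L, N}. Minimal: {N}⁺ = {N}; {J}⁺ = {J} — none reach the full schema.
Any other superkey contains one of these as a subset, so there are no further candidate keys.

FJ, JN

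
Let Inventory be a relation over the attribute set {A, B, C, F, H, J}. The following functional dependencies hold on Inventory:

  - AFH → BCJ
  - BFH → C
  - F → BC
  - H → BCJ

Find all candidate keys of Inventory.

{A, F, H}⁺: AFH→BCJ adds B, C, J → {A, B, C, F, H, J}.

AFH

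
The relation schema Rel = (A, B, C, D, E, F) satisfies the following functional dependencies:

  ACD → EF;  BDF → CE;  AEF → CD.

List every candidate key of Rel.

(A, B, C, D), (A, B, D, F), (A, B, E, F)

{A, B, C, D}⁺: ACD→EF adds E, F → {A, B, C, D, E, F}. Minimal: {B, C, D}⁺ = {B, C, D}; {A, C, D}⁺ = {A, C, D, E, F}; {A, B, D}⁺ = {A, B, D}; … — none reach the full schema.
{A, B, D, F}⁺: BDF→CE adds C, E → {A, B, C, D, E, F}. Minimal: {B, D, F}⁺ = {B, C, D, E, F}; {A, D, F}⁺ = {A, D, F}; {A, B, F}⁺ = {A, B, F}; … — none reach the full schema.
{A, B, E, F}⁺: AEF→CD adds C, D → {A, B, C, D, E, F}. Minimal: {B, E, F}⁺ = {B, E, F}; {A, E, F}⁺ = {A, C, D, E, F}; {A, B, F}⁺ = {A, B, F}; … — none reach the full schema.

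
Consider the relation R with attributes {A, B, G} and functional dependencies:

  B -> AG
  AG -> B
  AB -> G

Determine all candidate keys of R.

{B}, {A, G}

{B}⁺: B→AG adds A, G → {A, B, G}.
{A, G}⁺: AG→B adds B → {A, B, G}. Minimal: {G}⁺ = {G}; {A}⁺ = {A} — none reach the full schema.
Any other superkey contains one of these as a subset, so there are no further candidate keys.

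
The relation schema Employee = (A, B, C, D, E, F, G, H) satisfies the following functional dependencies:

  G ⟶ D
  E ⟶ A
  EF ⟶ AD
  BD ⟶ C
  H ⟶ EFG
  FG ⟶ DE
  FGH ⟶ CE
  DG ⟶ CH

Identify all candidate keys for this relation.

{B, G}, {B, H}

Attribute B never appears on the right-hand side of any dependency, so B must belong to every candidate key.
{B}⁺ = {B}, which is not all of the schema, so we must add further attributes.
{B, G}⁺: G→D adds D; BD→C adds C; DG→CH adds H; H→EFG adds E, F; E→A adds A → {A, B, C, D, E, F, G, H}. Minimal: {G}⁺ = {A, C, D, E, F, G, H}; {B}⁺ = {B} — none reach the full schema.
{B, H}⁺: H→EFG adds E, F, G; FG→DE adds D; FGH→CE adds C; E→A adds A → {A, B, C, D, E, F, G, H}. Minimal: {H}⁺ = {A, C, D, E, F, G, H}; {B}⁺ = {B} — none reach the full schema.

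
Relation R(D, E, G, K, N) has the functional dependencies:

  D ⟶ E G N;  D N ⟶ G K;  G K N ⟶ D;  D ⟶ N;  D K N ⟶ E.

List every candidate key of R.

(D); (G, K, N)

{D}⁺: D→EGN adds E, G, N; DN→GK adds K → {D, E, G, K, N}.
{G, K, N}⁺: GKN→D adds D; DKN→E adds E → {D, E, G, K, N}.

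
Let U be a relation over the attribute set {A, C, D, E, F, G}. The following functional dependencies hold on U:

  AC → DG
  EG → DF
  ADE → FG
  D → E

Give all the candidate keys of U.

AC

Attributes A, C never appear on any right-hand side, so every candidate key must contain {A, C}.
{A, C}⁺ = {A, C, D, E, F, G}, which is all of the schema, so {A, C} is the only candidate key.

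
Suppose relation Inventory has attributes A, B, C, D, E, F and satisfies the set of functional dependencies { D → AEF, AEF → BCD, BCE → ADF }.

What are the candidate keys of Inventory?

(D), (A, E, F), (B, C, E)

{D}⁺: D→AEF adds A, E, F; AEF→BCD adds B, C → {A, B, C, D, E, F}.
{A, E, F}⁺: AEF→BCD adds B, C, D → {A, B, C, D, E, F}. Minimal: {E, F}⁺ = {E, F}; {A, F}⁺ = {A, F}; {A, E}⁺ = {A, E} — none reach the full schema.
{B, C, E}⁺: BCE→ADF adds A, D, F → {A, B, C, D, E, F}. Minimal: {C, E}⁺ = {C, E}; {B, E}⁺ = {B, E}; {B, C}⁺ = {B, C} — none reach the full schema.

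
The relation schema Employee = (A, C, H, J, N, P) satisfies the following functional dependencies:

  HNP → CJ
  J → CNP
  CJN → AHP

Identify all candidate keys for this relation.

{J}⁺: J→CNP adds C, N, P; CJN→AHP adds A, H → {A, C, H, J, N, P}.
{H, N, P}⁺: HNP→CJ adds C, J; CJN→AHP adds A → {A, C, H, J, N, P}. Minimal: {N, P}⁺ = {N, P}; {H, P}⁺ = {H, P}; {H, N}⁺ = {H, N} — none reach the full schema.

{J}, {H, N, P}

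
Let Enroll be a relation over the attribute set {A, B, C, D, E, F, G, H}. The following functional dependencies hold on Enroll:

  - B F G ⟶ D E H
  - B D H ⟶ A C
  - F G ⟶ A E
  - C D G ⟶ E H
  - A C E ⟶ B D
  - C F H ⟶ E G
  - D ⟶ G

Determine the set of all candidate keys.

Attribute F never appears on the right-hand side of any dependency, so F must belong to every candidate key.
{F}⁺ = {F}, which is not all of the schema, so we must add further attributes.
{B, D, F}⁺: D→G adds G; BFG→DEH adds E, H; BDH→AC adds A, C → {A, B, C, D, E, F, G, H}. Minimal: {D, F}⁺ = {A, D, E, F, G}; {B, F}⁺ = {B, F}; {B, D}⁺ = {B, D, G} — none reach the full schema.
{B, F, G}⁺: BFG→DEH adds D, E, H; BDH→AC adds A, C → {A, B, C, D, E, F, G, H}. Minimal: {F, G}⁺ = {A, E, F, G}; {B, G}⁺ = {B, G}; {B, F}⁺ = {B, F} — none reach the full schema.
{C, D, F}⁺: D→G adds G; FG→AE adds A, E; CDG→EH adds H; ACE→BD adds B → {A, B, C, D, E, F, G, H}. Minimal: {D, F}⁺ = {A, D, E, F, G}; {C, F}⁺ = {C, F}; {C, D}⁺ = {C, D, E, G, H} — none reach the full schema.
{C, F, G}⁺: FG→AE adds A, E; ACE→BD adds B, D; BFG→DEH adds H → {A, B, C, D, E, F, G, H}. Minimal: {F, G}⁺ = {A, E, F, G}; {C, G}⁺ = {C, G}; {C, F}⁺ = {C, F} — none reach the full schema.
{C, F, H}⁺: CFH→EG adds E, G; FG→AE adds A; ACE→BD adds B, D → {A, B, C, D, E, F, G, H}. Minimal: {F, H}⁺ = {F, H}; {C, H}⁺ = {C, H}; {C, F}⁺ = {C, F} — none reach the full schema.
{A, C, E, F}⁺: ACE→BD adds B, D; D→G adds G; BFG→DEH adds H → {A, B, C, D, E, F, G, H}. Minimal: {C, E, F}⁺ = {C, E, F}; {A, E, F}⁺ = {A, E, F}; {A, C, F}⁺ = {A, C, F}; … — none reach the full schema.
Any other superkey contains one of these as a subset, so there are no further candidate keys.

BDF; BFG; CDF; CFG; CFH; ACEF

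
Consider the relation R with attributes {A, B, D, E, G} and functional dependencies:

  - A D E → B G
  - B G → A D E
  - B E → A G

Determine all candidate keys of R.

{B, E}⁺: BE→AG adds A, G; BG→ADE adds D → {A, B, D, E, G}.
{B, G}⁺: BG→ADE adds A, D, E → {A, B, D, E, G}.
{A, D, E}⁺: ADE→BG adds B, G → {A, B, D, E, G}.
Any other superkey contains one of these as a subset, so there are no further candidate keys.

(B, E); (B, G); (A, D, E)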